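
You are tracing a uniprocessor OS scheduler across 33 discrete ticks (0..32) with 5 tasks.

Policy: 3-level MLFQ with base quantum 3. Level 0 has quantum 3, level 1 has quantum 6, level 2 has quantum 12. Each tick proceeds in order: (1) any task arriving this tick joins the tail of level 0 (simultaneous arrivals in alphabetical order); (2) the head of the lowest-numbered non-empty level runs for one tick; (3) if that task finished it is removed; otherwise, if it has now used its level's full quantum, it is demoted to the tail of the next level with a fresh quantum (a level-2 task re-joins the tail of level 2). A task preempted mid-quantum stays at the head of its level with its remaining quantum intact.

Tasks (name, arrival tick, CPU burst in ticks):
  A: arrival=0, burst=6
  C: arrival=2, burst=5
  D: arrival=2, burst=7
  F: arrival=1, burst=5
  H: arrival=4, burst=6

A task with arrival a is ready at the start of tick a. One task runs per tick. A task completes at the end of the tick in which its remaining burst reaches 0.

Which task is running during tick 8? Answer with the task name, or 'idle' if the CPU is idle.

t=0: L0/L1/L2 = A/-/- → run A
t=1: L0/L1/L2 = AF/-/- → run A
t=2: L0/L1/L2 = AFCD/-/- → run A
t=3: L0/L1/L2 = FCD/A/- → run F
t=4: L0/L1/L2 = FCDH/A/- → run F
t=5: L0/L1/L2 = FCDH/A/- → run F
t=6: L0/L1/L2 = CDH/AF/- → run C
t=7: L0/L1/L2 = CDH/AF/- → run C
t=8: L0/L1/L2 = CDH/AF/- → run C
t=9: L0/L1/L2 = DH/AFC/- → run D
t=10: L0/L1/L2 = DH/AFC/- → run D
t=11: L0/L1/L2 = DH/AFC/- → run D
t=12: L0/L1/L2 = H/AFCD/- → run H
t=13: L0/L1/L2 = H/AFCD/- → run H
t=14: L0/L1/L2 = H/AFCD/- → run H
t=15: L0/L1/L2 = -/AFCDH/- → run A
t=16: L0/L1/L2 = -/AFCDH/- → run A
t=17: L0/L1/L2 = -/AFCDH/- → run A
t=18: L0/L1/L2 = -/FCDH/- → run F
t=19: L0/L1/L2 = -/FCDH/- → run F
t=20: L0/L1/L2 = -/CDH/- → run C
t=21: L0/L1/L2 = -/CDH/- → run C
t=22: L0/L1/L2 = -/DH/- → run D
t=23: L0/L1/L2 = -/DH/- → run D
t=24: L0/L1/L2 = -/DH/- → run D
t=25: L0/L1/L2 = -/DH/- → run D
t=26: L0/L1/L2 = -/H/- → run H
t=27: L0/L1/L2 = -/H/- → run H
t=28: L0/L1/L2 = -/H/- → run H
t=29: (idle)
t=30: (idle)
t=31: (idle)
t=32: (idle)

running at tick 8 = C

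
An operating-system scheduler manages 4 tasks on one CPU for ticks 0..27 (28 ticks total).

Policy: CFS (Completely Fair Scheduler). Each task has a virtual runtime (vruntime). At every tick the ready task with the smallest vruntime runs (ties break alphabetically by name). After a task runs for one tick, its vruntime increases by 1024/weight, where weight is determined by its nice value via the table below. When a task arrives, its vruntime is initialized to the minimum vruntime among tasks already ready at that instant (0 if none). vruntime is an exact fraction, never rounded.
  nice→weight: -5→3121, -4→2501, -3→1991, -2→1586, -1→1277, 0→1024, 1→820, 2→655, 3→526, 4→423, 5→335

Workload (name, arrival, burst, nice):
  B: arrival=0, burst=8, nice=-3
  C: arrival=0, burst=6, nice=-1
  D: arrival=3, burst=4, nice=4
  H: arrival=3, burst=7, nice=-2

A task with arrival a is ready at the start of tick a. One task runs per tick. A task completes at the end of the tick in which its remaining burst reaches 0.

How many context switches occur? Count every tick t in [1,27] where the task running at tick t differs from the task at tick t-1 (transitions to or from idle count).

context switches = 23

t=0: vr[B=0 C=0] → run B
t=1: vr[B=1024/1991 C=0] → run C
t=2: vr[B=1024/1991 C=1024/1277] → run B
t=3: vr[B=2048/1991 C=1024/1277 D=1024/1277 H=1024/1277] → run C
t=4: vr[B=2048/1991 C=2048/1277 D=1024/1277 H=1024/1277] → run D
t=5: vr[B=2048/1991 C=2048/1277 D=1740800/540171 H=1024/1277] → run H
t=6: vr[B=2048/1991 C=2048/1277 D=1740800/540171 H=1465856/1012661] → run B
t=7: vr[B=3072/1991 C=2048/1277 D=1740800/540171 H=1465856/1012661] → run H
t=8: vr[B=3072/1991 C=2048/1277 D=1740800/540171 H=2119680/1012661] → run B
t=9: vr[B=4096/1991 C=2048/1277 D=1740800/540171 H=2119680/1012661] → run C
t=10: vr[B=4096/1991 C=3072/1277 D=1740800/540171 H=2119680/1012661] → run B
t=11: vr[B=5120/1991 C=3072/1277 D=1740800/540171 H=2119680/1012661] → run H
t=12: vr[B=5120/1991 C=3072/1277 D=1740800/540171 H=2773504/1012661] → run C
t=13: vr[B=5120/1991 C=4096/1277 D=1740800/540171 H=2773504/1012661] → run B
t=14: vr[B=6144/1991 C=4096/1277 D=1740800/540171 H=2773504/1012661] → run H
t=15: vr[B=6144/1991 C=4096/1277 D=1740800/540171 H=3427328/1012661] → run B
t=16: vr[B=7168/1991 C=4096/1277 D=1740800/540171 H=3427328/1012661] → run C
t=17: vr[B=7168/1991 C=5120/1277 D=1740800/540171 H=3427328/1012661] → run D
t=18: vr[B=7168/1991 C=5120/1277 D=3048448/540171 H=3427328/1012661] → run H
t=19: vr[B=7168/1991 C=5120/1277 D=3048448/540171 H=4081152/1012661] → run B
t=20: vr[C=5120/1277 D=3048448/540171 H=4081152/1012661] → run C
t=21: vr[D=3048448/540171 H=4081152/1012661] → run H
t=22: vr[D=3048448/540171 H=4734976/1012661] → run H
t=23: vr[D=3048448/540171] → run D
t=24: vr[D=1452032/180057] → run D
t=25: (idle)
t=26: (idle)
t=27: (idle)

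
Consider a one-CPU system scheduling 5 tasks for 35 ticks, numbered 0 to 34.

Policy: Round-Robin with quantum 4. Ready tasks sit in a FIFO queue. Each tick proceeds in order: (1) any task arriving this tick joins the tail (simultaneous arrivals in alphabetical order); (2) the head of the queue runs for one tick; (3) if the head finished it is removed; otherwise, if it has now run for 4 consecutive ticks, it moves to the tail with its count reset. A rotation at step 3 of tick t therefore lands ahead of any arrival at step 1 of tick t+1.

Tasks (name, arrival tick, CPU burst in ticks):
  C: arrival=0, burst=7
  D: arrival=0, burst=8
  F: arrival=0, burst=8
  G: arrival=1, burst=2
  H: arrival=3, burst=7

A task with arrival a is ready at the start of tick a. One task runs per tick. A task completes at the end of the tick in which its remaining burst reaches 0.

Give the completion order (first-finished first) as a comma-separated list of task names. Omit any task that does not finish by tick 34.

t=0: queue=[C,D,F] q_used=0 → run C
t=1: queue=[C,D,F,G] q_used=1 → run C
t=2: queue=[C,D,F,G] q_used=2 → run C
t=3: queue=[C,D,F,G,H] q_used=3 → run C
t=4: queue=[D,F,G,H,C] q_used=0 → run D
t=5: queue=[D,F,G,H,C] q_used=1 → run D
t=6: queue=[D,F,G,H,C] q_used=2 → run D
t=7: queue=[D,F,G,H,C] q_used=3 → run D
t=8: queue=[F,G,H,C,D] q_used=0 → run F
t=9: queue=[F,G,H,C,D] q_used=1 → run F
t=10: queue=[F,G,H,C,D] q_used=2 → run F
t=11: queue=[F,G,H,C,D] q_used=3 → run F
t=12: queue=[G,H,C,D,F] q_used=0 → run G
t=13: queue=[G,H,C,D,F] q_used=1 → run G
t=14: queue=[H,C,D,F] q_used=0 → run H
t=15: queue=[H,C,D,F] q_used=1 → run H
t=16: queue=[H,C,D,F] q_used=2 → run H
t=17: queue=[H,C,D,F] q_used=3 → run H
t=18: queue=[C,D,F,H] q_used=0 → run C
t=19: queue=[C,D,F,H] q_used=1 → run C
t=20: queue=[C,D,F,H] q_used=2 → run C
t=21: queue=[D,F,H] q_used=0 → run D
t=22: queue=[D,F,H] q_used=1 → run D
t=23: queue=[D,F,H] q_used=2 → run D
t=24: queue=[D,F,H] q_used=3 → run D
t=25: queue=[F,H] q_used=0 → run F
t=26: queue=[F,H] q_used=1 → run F
t=27: queue=[F,H] q_used=2 → run F
t=28: queue=[F,H] q_used=3 → run F
t=29: queue=[H] q_used=0 → run H
t=30: queue=[H] q_used=1 → run H
t=31: queue=[H] q_used=2 → run H
t=32: (idle)
t=33: (idle)
t=34: (idle)

completion order = G, C, D, F, H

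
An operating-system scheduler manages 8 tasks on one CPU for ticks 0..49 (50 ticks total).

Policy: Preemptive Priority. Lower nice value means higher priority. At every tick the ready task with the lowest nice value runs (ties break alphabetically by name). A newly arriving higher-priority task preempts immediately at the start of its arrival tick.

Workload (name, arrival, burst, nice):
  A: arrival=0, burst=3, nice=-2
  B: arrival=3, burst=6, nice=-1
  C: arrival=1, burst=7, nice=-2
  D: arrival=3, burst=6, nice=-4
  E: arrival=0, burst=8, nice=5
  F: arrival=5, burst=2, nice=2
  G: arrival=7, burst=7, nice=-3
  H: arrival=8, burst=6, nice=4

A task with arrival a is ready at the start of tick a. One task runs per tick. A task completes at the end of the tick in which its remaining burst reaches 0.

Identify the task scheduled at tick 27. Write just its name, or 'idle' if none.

running at tick 27 = B

t=0: ready={A,E} → run A
t=1: ready={A,C,E} → run A
t=2: ready={A,C,E} → run A
t=3: ready={B,C,D,E} → run D
t=4: ready={B,C,D,E} → run D
t=5: ready={B,C,D,E,F} → run D
t=6: ready={B,C,D,E,F} → run D
t=7: ready={B,C,D,E,F,G} → run D
t=8: ready={B,C,D,E,F,G,H} → run D
t=9: ready={B,C,E,F,G,H} → run G
t=10: ready={B,C,E,F,G,H} → run G
t=11: ready={B,C,E,F,G,H} → run G
t=12: ready={B,C,E,F,G,H} → run G
t=13: ready={B,C,E,F,G,H} → run G
t=14: ready={B,C,E,F,G,H} → run G
t=15: ready={B,C,E,F,G,H} → run G
t=16: ready={B,C,E,F,H} → run C
t=17: ready={B,C,E,F,H} → run C
t=18: ready={B,C,E,F,H} → run C
t=19: ready={B,C,E,F,H} → run C
t=20: ready={B,C,E,F,H} → run C
t=21: ready={B,C,E,F,H} → run C
t=22: ready={B,C,E,F,H} → run C
t=23: ready={B,E,F,H} → run B
t=24: ready={B,E,F,H} → run B
t=25: ready={B,E,F,H} → run B
t=26: ready={B,E,F,H} → run B
t=27: ready={B,E,F,H} → run B
t=28: ready={B,E,F,H} → run B
t=29: ready={E,F,H} → run F
t=30: ready={E,F,H} → run F
t=31: ready={E,H} → run H
t=32: ready={E,H} → run H
t=33: ready={E,H} → run H
t=34: ready={E,H} → run H
t=35: ready={E,H} → run H
t=36: ready={E,H} → run H
t=37: ready={E} → run E
t=38: ready={E} → run E
t=39: ready={E} → run E
t=40: ready={E} → run E
t=41: ready={E} → run E
t=42: ready={E} → run E
t=43: ready={E} → run E
t=44: ready={E} → run E
t=45: (idle)
t=46: (idle)
t=47: (idle)
t=48: (idle)
t=49: (idle)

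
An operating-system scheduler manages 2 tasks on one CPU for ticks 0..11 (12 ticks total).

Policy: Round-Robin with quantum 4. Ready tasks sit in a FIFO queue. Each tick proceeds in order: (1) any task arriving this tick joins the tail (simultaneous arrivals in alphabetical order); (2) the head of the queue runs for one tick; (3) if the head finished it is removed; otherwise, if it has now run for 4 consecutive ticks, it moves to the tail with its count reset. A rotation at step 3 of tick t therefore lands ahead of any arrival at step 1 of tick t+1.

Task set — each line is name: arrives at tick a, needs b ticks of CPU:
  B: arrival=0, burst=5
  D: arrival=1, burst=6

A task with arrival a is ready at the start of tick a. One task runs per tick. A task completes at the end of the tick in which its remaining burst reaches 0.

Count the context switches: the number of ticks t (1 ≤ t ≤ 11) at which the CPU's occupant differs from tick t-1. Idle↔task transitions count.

context switches = 4

t=0: queue=[B] q_used=0 → run B
t=1: queue=[B,D] q_used=1 → run B
t=2: queue=[B,D] q_used=2 → run B
t=3: queue=[B,D] q_used=3 → run B
t=4: queue=[D,B] q_used=0 → run D
t=5: queue=[D,B] q_used=1 → run D
t=6: queue=[D,B] q_used=2 → run D
t=7: queue=[D,B] q_used=3 → run D
t=8: queue=[B,D] q_used=0 → run B
t=9: queue=[D] q_used=0 → run D
t=10: queue=[D] q_used=1 → run D
t=11: (idle)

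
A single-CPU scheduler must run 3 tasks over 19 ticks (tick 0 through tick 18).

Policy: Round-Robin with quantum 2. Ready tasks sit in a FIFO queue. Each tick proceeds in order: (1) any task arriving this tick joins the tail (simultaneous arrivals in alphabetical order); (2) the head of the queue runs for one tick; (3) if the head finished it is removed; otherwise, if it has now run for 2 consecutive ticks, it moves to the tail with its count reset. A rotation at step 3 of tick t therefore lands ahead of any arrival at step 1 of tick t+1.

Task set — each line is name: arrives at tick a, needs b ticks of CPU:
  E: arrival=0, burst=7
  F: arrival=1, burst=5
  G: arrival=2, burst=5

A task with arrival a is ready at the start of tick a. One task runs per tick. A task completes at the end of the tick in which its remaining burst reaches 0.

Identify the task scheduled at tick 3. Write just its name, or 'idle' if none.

t=0: queue=[E] q_used=0 → run E
t=1: queue=[E,F] q_used=1 → run E
t=2: queue=[F,E,G] q_used=0 → run F
t=3: queue=[F,E,G] q_used=1 → run F
t=4: queue=[E,G,F] q_used=0 → run E
t=5: queue=[E,G,F] q_used=1 → run E
t=6: queue=[G,F,E] q_used=0 → run G
t=7: queue=[G,F,E] q_used=1 → run G
t=8: queue=[F,E,G] q_used=0 → run F
t=9: queue=[F,E,G] q_used=1 → run F
t=10: queue=[E,G,F] q_used=0 → run E
t=11: queue=[E,G,F] q_used=1 → run E
t=12: queue=[G,F,E] q_used=0 → run G
t=13: queue=[G,F,E] q_used=1 → run G
t=14: queue=[F,E,G] q_used=0 → run F
t=15: queue=[E,G] q_used=0 → run E
t=16: queue=[G] q_used=0 → run G
t=17: (idle)
t=18: (idle)

running at tick 3 = F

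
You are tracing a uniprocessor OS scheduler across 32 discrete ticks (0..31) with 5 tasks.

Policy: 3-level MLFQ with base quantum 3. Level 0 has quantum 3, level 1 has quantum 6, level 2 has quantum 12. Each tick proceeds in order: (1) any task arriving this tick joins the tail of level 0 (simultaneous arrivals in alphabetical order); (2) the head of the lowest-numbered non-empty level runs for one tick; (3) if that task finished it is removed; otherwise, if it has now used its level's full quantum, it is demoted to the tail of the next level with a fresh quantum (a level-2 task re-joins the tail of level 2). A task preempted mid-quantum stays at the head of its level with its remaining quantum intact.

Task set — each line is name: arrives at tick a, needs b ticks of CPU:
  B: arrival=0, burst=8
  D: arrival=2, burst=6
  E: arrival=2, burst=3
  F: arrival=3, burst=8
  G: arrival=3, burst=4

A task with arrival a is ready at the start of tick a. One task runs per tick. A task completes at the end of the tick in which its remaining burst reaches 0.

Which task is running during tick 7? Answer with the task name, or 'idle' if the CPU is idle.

running at tick 7 = E

t=0: L0/L1/L2 = B/-/- → run B
t=1: L0/L1/L2 = B/-/- → run B
t=2: L0/L1/L2 = BDE/-/- → run B
t=3: L0/L1/L2 = DEFG/B/- → run D
t=4: L0/L1/L2 = DEFG/B/- → run D
t=5: L0/L1/L2 = DEFG/B/- → run D
t=6: L0/L1/L2 = EFG/BD/- → run E
t=7: L0/L1/L2 = EFG/BD/- → run E
t=8: L0/L1/L2 = EFG/BD/- → run E
t=9: L0/L1/L2 = FG/BD/- → run F
t=10: L0/L1/L2 = FG/BD/- → run F
t=11: L0/L1/L2 = FG/BD/- → run F
t=12: L0/L1/L2 = G/BDF/- → run G
t=13: L0/L1/L2 = G/BDF/- → run G
t=14: L0/L1/L2 = G/BDF/- → run G
t=15: L0/L1/L2 = -/BDFG/- → run B
t=16: L0/L1/L2 = -/BDFG/- → run B
t=17: L0/L1/L2 = -/BDFG/- → run B
t=18: L0/L1/L2 = -/BDFG/- → run B
t=19: L0/L1/L2 = -/BDFG/- → run B
t=20: L0/L1/L2 = -/DFG/- → run D
t=21: L0/L1/L2 = -/DFG/- → run D
t=22: L0/L1/L2 = -/DFG/- → run D
t=23: L0/L1/L2 = -/FG/- → run F
t=24: L0/L1/L2 = -/FG/- → run F
t=25: L0/L1/L2 = -/FG/- → run F
t=26: L0/L1/L2 = -/FG/- → run F
t=27: L0/L1/L2 = -/FG/- → run F
t=28: L0/L1/L2 = -/G/- → run G
t=29: (idle)
t=30: (idle)
t=31: (idle)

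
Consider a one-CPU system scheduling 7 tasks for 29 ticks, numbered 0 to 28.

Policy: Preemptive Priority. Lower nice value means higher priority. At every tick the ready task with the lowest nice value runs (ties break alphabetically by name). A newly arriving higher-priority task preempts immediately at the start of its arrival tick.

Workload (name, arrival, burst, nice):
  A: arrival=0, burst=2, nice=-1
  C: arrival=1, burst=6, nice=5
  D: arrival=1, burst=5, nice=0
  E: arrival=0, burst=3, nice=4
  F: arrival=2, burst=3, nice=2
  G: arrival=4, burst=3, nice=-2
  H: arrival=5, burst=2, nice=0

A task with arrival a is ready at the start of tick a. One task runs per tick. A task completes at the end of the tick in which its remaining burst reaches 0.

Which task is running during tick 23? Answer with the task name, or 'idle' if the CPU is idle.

t=0: ready={A,E} → run A
t=1: ready={A,C,D,E} → run A
t=2: ready={C,D,E,F} → run D
t=3: ready={C,D,E,F} → run D
t=4: ready={C,D,E,F,G} → run G
t=5: ready={C,D,E,F,G,H} → run G
t=6: ready={C,D,E,F,G,H} → run G
t=7: ready={C,D,E,F,H} → run D
t=8: ready={C,D,E,F,H} → run D
t=9: ready={C,D,E,F,H} → run D
t=10: ready={C,E,F,H} → run H
t=11: ready={C,E,F,H} → run H
t=12: ready={C,E,F} → run F
t=13: ready={C,E,F} → run F
t=14: ready={C,E,F} → run F
t=15: ready={C,E} → run E
t=16: ready={C,E} → run E
t=17: ready={C,E} → run E
t=18: ready={C} → run C
t=19: ready={C} → run C
t=20: ready={C} → run C
t=21: ready={C} → run C
t=22: ready={C} → run C
t=23: ready={C} → run C
t=24: (idle)
t=25: (idle)
t=26: (idle)
t=27: (idle)
t=28: (idle)

running at tick 23 = C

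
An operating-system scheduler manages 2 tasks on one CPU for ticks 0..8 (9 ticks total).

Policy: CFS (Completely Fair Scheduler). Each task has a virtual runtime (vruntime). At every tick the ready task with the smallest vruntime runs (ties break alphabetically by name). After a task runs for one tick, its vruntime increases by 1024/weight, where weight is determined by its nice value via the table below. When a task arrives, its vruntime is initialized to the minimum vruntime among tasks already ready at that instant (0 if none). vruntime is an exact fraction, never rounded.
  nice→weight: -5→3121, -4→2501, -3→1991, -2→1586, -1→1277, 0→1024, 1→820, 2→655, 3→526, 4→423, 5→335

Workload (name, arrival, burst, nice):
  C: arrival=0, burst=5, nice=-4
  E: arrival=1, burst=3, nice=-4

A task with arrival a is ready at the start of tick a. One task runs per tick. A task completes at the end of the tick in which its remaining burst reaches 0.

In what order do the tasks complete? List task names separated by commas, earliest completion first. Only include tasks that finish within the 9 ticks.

completion order = E, C

t=0: vr[C=0] → run C
t=1: vr[C=1024/2501 E=1024/2501] → run C
t=2: vr[C=2048/2501 E=1024/2501] → run E
t=3: vr[C=2048/2501 E=2048/2501] → run C
t=4: vr[C=3072/2501 E=2048/2501] → run E
t=5: vr[C=3072/2501 E=3072/2501] → run C
t=6: vr[C=4096/2501 E=3072/2501] → run E
t=7: vr[C=4096/2501] → run C
t=8: (idle)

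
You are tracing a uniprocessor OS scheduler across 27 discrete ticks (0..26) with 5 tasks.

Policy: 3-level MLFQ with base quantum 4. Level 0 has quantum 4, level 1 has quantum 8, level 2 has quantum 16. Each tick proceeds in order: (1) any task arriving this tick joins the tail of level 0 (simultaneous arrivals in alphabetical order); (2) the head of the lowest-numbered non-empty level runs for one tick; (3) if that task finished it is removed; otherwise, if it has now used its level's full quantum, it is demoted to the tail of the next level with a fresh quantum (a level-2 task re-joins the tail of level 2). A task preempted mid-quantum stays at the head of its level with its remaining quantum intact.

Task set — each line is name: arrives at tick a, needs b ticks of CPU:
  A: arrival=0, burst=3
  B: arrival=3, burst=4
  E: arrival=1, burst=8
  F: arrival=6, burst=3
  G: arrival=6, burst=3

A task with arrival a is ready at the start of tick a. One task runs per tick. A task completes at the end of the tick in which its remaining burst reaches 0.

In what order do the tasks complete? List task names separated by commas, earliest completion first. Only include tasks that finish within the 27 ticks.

t=0: L0/L1/L2 = A/-/- → run A
t=1: L0/L1/L2 = AE/-/- → run A
t=2: L0/L1/L2 = AE/-/- → run A
t=3: L0/L1/L2 = EB/-/- → run E
t=4: L0/L1/L2 = EB/-/- → run E
t=5: L0/L1/L2 = EB/-/- → run E
t=6: L0/L1/L2 = EBFG/-/- → run E
t=7: L0/L1/L2 = BFG/E/- → run B
t=8: L0/L1/L2 = BFG/E/- → run B
t=9: L0/L1/L2 = BFG/E/- → run B
t=10: L0/L1/L2 = BFG/E/- → run B
t=11: L0/L1/L2 = FG/E/- → run F
t=12: L0/L1/L2 = FG/E/- → run F
t=13: L0/L1/L2 = FG/E/- → run F
t=14: L0/L1/L2 = G/E/- → run G
t=15: L0/L1/L2 = G/E/- → run G
t=16: L0/L1/L2 = G/E/- → run G
t=17: L0/L1/L2 = -/E/- → run E
t=18: L0/L1/L2 = -/E/- → run E
t=19: L0/L1/L2 = -/E/- → run E
t=20: L0/L1/L2 = -/E/- → run E
t=21: (idle)
t=22: (idle)
t=23: (idle)
t=24: (idle)
t=25: (idle)
t=26: (idle)

completion order = A, B, F, G, E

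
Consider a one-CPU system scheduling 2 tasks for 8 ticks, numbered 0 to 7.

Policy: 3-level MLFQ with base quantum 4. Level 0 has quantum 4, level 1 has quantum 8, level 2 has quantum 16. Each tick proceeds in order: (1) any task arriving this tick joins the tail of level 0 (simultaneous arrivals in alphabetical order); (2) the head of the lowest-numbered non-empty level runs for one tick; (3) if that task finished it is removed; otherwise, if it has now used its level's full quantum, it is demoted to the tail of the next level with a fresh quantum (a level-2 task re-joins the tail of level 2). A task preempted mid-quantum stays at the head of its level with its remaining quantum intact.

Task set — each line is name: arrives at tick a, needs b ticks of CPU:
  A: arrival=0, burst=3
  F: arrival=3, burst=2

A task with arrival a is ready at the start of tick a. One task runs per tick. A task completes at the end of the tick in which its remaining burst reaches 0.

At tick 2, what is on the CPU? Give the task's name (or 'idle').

t=0: L0/L1/L2 = A/-/- → run A
t=1: L0/L1/L2 = A/-/- → run A
t=2: L0/L1/L2 = A/-/- → run A
t=3: L0/L1/L2 = F/-/- → run F
t=4: L0/L1/L2 = F/-/- → run F
t=5: (idle)
t=6: (idle)
t=7: (idle)

running at tick 2 = A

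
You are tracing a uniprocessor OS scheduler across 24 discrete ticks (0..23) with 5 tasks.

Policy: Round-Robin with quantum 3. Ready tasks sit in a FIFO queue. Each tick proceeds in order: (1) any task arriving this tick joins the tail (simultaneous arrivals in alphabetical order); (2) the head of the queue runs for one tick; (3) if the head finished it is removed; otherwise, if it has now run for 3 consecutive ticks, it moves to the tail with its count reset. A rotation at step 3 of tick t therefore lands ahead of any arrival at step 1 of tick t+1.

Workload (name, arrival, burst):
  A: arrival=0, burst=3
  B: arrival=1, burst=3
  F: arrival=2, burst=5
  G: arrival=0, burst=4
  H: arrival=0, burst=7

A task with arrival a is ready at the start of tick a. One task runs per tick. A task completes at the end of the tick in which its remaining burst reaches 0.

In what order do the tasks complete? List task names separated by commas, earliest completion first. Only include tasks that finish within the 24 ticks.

t=0: queue=[A,G,H] q_used=0 → run A
t=1: queue=[A,G,H,B] q_used=1 → run A
t=2: queue=[A,G,H,B,F] q_used=2 → run A
t=3: queue=[G,H,B,F] q_used=0 → run G
t=4: queue=[G,H,B,F] q_used=1 → run G
t=5: queue=[G,H,B,F] q_used=2 → run G
t=6: queue=[H,B,F,G] q_used=0 → run H
t=7: queue=[H,B,F,G] q_used=1 → run H
t=8: queue=[H,B,F,G] q_used=2 → run H
t=9: queue=[B,F,G,H] q_used=0 → run B
t=10: queue=[B,F,G,H] q_used=1 → run B
t=11: queue=[B,F,G,H] q_used=2 → run B
t=12: queue=[F,G,H] q_used=0 → run F
t=13: queue=[F,G,H] q_used=1 → run F
t=14: queue=[F,G,H] q_used=2 → run F
t=15: queue=[G,H,F] q_used=0 → run G
t=16: queue=[H,F] q_used=0 → run H
t=17: queue=[H,F] q_used=1 → run H
t=18: queue=[H,F] q_used=2 → run H
t=19: queue=[F,H] q_used=0 → run F
t=20: queue=[F,H] q_used=1 → run F
t=21: queue=[H] q_used=0 → run H
t=22: (idle)
t=23: (idle)

completion order = A, B, G, F, H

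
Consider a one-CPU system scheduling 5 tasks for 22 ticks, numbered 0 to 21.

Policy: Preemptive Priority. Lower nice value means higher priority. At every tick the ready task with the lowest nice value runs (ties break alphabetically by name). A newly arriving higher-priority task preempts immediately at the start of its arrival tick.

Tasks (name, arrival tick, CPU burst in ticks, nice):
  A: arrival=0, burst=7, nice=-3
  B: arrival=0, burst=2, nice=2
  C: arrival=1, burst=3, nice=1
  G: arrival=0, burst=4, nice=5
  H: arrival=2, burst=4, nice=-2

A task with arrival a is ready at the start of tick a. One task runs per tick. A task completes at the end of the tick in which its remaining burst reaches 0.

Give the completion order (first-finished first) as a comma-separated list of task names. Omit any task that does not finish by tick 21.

completion order = A, H, C, B, G

t=0: ready={A,B,G} → run A
t=1: ready={A,B,C,G} → run A
t=2: ready={A,B,C,G,H} → run A
t=3: ready={A,B,C,G,H} → run A
t=4: ready={A,B,C,G,H} → run A
t=5: ready={A,B,C,G,H} → run A
t=6: ready={A,B,C,G,H} → run A
t=7: ready={B,C,G,H} → run H
t=8: ready={B,C,G,H} → run H
t=9: ready={B,C,G,H} → run H
t=10: ready={B,C,G,H} → run H
t=11: ready={B,C,G} → run C
t=12: ready={B,C,G} → run C
t=13: ready={B,C,G} → run C
t=14: ready={B,G} → run B
t=15: ready={B,G} → run B
t=16: ready={G} → run G
t=17: ready={G} → run G
t=18: ready={G} → run G
t=19: ready={G} → run G
t=20: (idle)
t=21: (idle)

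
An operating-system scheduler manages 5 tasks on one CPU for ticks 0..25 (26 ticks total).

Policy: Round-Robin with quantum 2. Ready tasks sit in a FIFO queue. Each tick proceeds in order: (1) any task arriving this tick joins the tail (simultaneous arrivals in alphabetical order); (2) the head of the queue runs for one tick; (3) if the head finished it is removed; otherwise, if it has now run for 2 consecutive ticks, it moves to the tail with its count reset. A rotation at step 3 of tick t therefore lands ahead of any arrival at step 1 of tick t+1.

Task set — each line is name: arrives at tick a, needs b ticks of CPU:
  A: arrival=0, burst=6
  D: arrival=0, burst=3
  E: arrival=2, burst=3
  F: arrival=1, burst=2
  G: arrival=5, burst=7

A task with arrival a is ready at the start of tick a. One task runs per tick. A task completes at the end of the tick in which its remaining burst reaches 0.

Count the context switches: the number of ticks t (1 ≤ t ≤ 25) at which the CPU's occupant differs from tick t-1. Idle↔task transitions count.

context switches = 10

t=0: queue=[A,D] q_used=0 → run A
t=1: queue=[A,D,F] q_used=1 → run A
t=2: queue=[D,F,A,E] q_used=0 → run D
t=3: queue=[D,F,A,E] q_used=1 → run D
t=4: queue=[F,A,E,D] q_used=0 → run F
t=5: queue=[F,A,E,D,G] q_used=1 → run F
t=6: queue=[A,E,D,G] q_used=0 → run A
t=7: queue=[A,E,D,G] q_used=1 → run A
t=8: queue=[E,D,G,A] q_used=0 → run E
t=9: queue=[E,D,G,A] q_used=1 → run E
t=10: queue=[D,G,A,E] q_used=0 → run D
t=11: queue=[G,A,E] q_used=0 → run G
t=12: queue=[G,A,E] q_used=1 → run G
t=13: queue=[A,E,G] q_used=0 → run A
t=14: queue=[A,E,G] q_used=1 → run A
t=15: queue=[E,G] q_used=0 → run E
t=16: queue=[G] q_used=0 → run G
t=17: queue=[G] q_used=1 → run G
t=18: queue=[G] q_used=0 → run G
t=19: queue=[G] q_used=1 → run G
t=20: queue=[G] q_used=0 → run G
t=21: (idle)
t=22: (idle)
t=23: (idle)
t=24: (idle)
t=25: (idle)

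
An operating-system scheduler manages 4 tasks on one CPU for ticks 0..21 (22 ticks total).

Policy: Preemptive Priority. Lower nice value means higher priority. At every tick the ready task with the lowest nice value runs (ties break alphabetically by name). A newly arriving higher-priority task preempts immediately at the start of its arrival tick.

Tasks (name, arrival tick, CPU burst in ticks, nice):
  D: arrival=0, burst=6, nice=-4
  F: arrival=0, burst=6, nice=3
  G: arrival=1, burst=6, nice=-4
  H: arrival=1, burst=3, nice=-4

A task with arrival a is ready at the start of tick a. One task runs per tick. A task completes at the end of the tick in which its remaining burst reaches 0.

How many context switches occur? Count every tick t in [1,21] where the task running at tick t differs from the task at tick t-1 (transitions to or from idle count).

t=0: ready={D,F} → run D
t=1: ready={D,F,G,H} → run D
t=2: ready={D,F,G,H} → run D
t=3: ready={D,F,G,H} → run D
t=4: ready={D,F,G,H} → run D
t=5: ready={D,F,G,H} → run D
t=6: ready={F,G,H} → run G
t=7: ready={F,G,H} → run G
t=8: ready={F,G,H} → run G
t=9: ready={F,G,H} → run G
t=10: ready={F,G,H} → run G
t=11: ready={F,G,H} → run G
t=12: ready={F,H} → run H
t=13: ready={F,H} → run H
t=14: ready={F,H} → run H
t=15: ready={F} → run F
t=16: ready={F} → run F
t=17: ready={F} → run F
t=18: ready={F} → run F
t=19: ready={F} → run F
t=20: ready={F} → run F
t=21: (idle)

context switches = 4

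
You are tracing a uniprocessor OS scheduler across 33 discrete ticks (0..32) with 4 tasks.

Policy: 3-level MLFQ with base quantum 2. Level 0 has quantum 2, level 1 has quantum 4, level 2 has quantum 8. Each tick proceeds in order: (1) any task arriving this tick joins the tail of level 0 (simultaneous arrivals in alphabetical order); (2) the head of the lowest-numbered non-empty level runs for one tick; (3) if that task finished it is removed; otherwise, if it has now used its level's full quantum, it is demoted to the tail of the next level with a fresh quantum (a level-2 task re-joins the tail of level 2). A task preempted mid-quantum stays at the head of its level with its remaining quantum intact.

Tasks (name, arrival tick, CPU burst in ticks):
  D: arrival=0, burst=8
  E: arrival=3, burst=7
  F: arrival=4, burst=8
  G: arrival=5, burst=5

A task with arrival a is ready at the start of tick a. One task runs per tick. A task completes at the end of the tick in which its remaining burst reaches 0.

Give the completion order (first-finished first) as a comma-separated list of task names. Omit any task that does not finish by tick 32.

t=0: L0/L1/L2 = D/-/- → run D
t=1: L0/L1/L2 = D/-/- → run D
t=2: L0/L1/L2 = -/D/- → run D
t=3: L0/L1/L2 = E/D/- → run E
t=4: L0/L1/L2 = EF/D/- → run E
t=5: L0/L1/L2 = FG/DE/- → run F
t=6: L0/L1/L2 = FG/DE/- → run F
t=7: L0/L1/L2 = G/DEF/- → run G
t=8: L0/L1/L2 = G/DEF/- → run G
t=9: L0/L1/L2 = -/DEFG/- → run D
t=10: L0/L1/L2 = -/DEFG/- → run D
t=11: L0/L1/L2 = -/DEFG/- → run D
t=12: L0/L1/L2 = -/EFG/D → run E
t=13: L0/L1/L2 = -/EFG/D → run E
t=14: L0/L1/L2 = -/EFG/D → run E
t=15: L0/L1/L2 = -/EFG/D → run E
t=16: L0/L1/L2 = -/FG/DE → run F
t=17: L0/L1/L2 = -/FG/DE → run F
t=18: L0/L1/L2 = -/FG/DE → run F
t=19: L0/L1/L2 = -/FG/DE → run F
t=20: L0/L1/L2 = -/G/DEF → run G
t=21: L0/L1/L2 = -/G/DEF → run G
t=22: L0/L1/L2 = -/G/DEF → run G
t=23: L0/L1/L2 = -/-/DEF → run D
t=24: L0/L1/L2 = -/-/DEF → run D
t=25: L0/L1/L2 = -/-/EF → run E
t=26: L0/L1/L2 = -/-/F → run F
t=27: L0/L1/L2 = -/-/F → run F
t=28: (idle)
t=29: (idle)
t=30: (idle)
t=31: (idle)
t=32: (idle)

completion order = G, D, E, F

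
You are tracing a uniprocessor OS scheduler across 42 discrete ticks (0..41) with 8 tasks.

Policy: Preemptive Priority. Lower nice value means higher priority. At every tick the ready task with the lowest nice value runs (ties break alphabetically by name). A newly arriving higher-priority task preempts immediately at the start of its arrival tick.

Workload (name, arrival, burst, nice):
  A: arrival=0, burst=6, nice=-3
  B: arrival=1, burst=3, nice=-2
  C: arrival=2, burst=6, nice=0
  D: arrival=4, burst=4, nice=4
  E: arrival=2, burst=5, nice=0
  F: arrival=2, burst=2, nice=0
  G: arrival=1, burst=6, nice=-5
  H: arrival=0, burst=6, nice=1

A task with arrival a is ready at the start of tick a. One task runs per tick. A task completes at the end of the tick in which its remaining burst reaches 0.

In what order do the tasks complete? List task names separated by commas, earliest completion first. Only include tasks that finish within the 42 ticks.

completion order = G, A, B, C, E, F, H, D

t=0: ready={A,H} → run A
t=1: ready={A,B,G,H} → run G
t=2: ready={A,B,C,E,F,G,H} → run G
t=3: ready={A,B,C,E,F,G,H} → run G
t=4: ready={A,B,C,D,E,F,G,H} → run G
t=5: ready={A,B,C,D,E,F,G,H} → run G
t=6: ready={A,B,C,D,E,F,G,H} → run G
t=7: ready={A,B,C,D,E,F,H} → run A
t=8: ready={A,B,C,D,E,F,H} → run A
t=9: ready={A,B,C,D,E,F,H} → run A
t=10: ready={A,B,C,D,E,F,H} → run A
t=11: ready={A,B,C,D,E,F,H} → run A
t=12: ready={B,C,D,E,F,H} → run B
t=13: ready={B,C,D,E,F,H} → run B
t=14: ready={B,C,D,E,F,H} → run B
t=15: ready={C,D,E,F,H} → run C
t=16: ready={C,D,E,F,H} → run C
t=17: ready={C,D,E,F,H} → run C
t=18: ready={C,D,E,F,H} → run C
t=19: ready={C,D,E,F,H} → run C
t=20: ready={C,D,E,F,H} → run C
t=21: ready={D,E,F,H} → run E
t=22: ready={D,E,F,H} → run E
t=23: ready={D,E,F,H} → run E
t=24: ready={D,E,F,H} → run E
t=25: ready={D,E,F,H} → run E
t=26: ready={D,F,H} → run F
t=27: ready={D,F,H} → run F
t=28: ready={D,H} → run H
t=29: ready={D,H} → run H
t=30: ready={D,H} → run H
t=31: ready={D,H} → run H
t=32: ready={D,H} → run H
t=33: ready={D,H} → run H
t=34: ready={D} → run D
t=35: ready={D} → run D
t=36: ready={D} → run D
t=37: ready={D} → run D
t=38: (idle)
t=39: (idle)
t=40: (idle)
t=41: (idle)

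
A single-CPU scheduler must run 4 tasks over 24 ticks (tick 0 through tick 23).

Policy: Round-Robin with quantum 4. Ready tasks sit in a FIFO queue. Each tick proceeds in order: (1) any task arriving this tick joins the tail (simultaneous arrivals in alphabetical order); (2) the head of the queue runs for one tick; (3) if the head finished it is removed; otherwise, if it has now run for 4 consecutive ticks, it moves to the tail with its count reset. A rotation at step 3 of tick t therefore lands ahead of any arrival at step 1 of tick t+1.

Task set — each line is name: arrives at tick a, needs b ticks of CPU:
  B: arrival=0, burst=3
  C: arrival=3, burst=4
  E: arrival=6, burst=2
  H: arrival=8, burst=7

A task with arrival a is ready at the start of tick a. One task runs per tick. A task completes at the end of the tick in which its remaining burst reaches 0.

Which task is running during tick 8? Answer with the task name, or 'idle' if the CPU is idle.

running at tick 8 = E

t=0: queue=[B] q_used=0 → run B
t=1: queue=[B] q_used=1 → run B
t=2: queue=[B] q_used=2 → run B
t=3: queue=[C] q_used=0 → run C
t=4: queue=[C] q_used=1 → run C
t=5: queue=[C] q_used=2 → run C
t=6: queue=[C,E] q_used=3 → run C
t=7: queue=[E] q_used=0 → run E
t=8: queue=[E,H] q_used=1 → run E
t=9: queue=[H] q_used=0 → run H
t=10: queue=[H] q_used=1 → run H
t=11: queue=[H] q_used=2 → run H
t=12: queue=[H] q_used=3 → run H
t=13: queue=[H] q_used=0 → run H
t=14: queue=[H] q_used=1 → run H
t=15: queue=[H] q_used=2 → run H
t=16: (idle)
t=17: (idle)
t=18: (idle)
t=19: (idle)
t=20: (idle)
t=21: (idle)
t=22: (idle)
t=23: (idle)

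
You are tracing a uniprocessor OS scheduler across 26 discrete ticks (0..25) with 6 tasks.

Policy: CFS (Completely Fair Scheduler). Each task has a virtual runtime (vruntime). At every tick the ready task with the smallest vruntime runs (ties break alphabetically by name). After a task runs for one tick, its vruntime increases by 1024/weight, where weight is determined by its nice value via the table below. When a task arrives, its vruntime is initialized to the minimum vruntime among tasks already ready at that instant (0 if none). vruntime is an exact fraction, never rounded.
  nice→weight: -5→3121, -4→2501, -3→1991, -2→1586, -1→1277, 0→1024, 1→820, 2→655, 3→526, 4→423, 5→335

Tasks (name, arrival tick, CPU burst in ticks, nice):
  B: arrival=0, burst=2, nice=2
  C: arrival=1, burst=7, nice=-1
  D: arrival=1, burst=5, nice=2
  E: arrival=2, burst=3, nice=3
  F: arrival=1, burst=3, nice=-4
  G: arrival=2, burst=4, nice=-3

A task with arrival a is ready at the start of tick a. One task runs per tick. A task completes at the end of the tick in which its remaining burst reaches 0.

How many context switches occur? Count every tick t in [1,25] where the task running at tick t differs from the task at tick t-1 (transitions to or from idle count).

t=0: vr[B=0] → run B
t=1: vr[B=1024/655 C=1024/655 D=1024/655 F=1024/655] → run B
t=2: vr[C=1024/655 D=1024/655 E=1024/655 F=1024/655 G=1024/655] → run C
t=3: vr[C=1978368/836435 D=1024/655 E=1024/655 F=1024/655 G=1024/655] → run D
t=4: vr[C=1978368/836435 D=2048/655 E=1024/655 F=1024/655 G=1024/655] → run E
t=5: vr[C=1978368/836435 D=2048/655 E=604672/172265 F=1024/655 G=1024/655] → run F
t=6: vr[C=1978368/836435 D=2048/655 E=604672/172265 F=3231744/1638155 G=1024/655] → run G
t=7: vr[C=1978368/836435 D=2048/655 E=604672/172265 F=3231744/1638155 G=2709504/1304105] → run F
t=8: vr[C=1978368/836435 D=2048/655 E=604672/172265 F=3902464/1638155 G=2709504/1304105] → run G
t=9: vr[C=1978368/836435 D=2048/655 E=604672/172265 F=3902464/1638155 G=3380224/1304105] → run C
t=10: vr[C=2649088/836435 D=2048/655 E=604672/172265 F=3902464/1638155 G=3380224/1304105] → run F
t=11: vr[C=2649088/836435 D=2048/655 E=604672/172265 G=3380224/1304105] → run G
t=12: vr[C=2649088/836435 D=2048/655 E=604672/172265 G=4050944/1304105] → run G
t=13: vr[C=2649088/836435 D=2048/655 E=604672/172265] → run D
t=14: vr[C=2649088/836435 D=3072/655 E=604672/172265] → run C
t=15: vr[C=3319808/836435 D=3072/655 E=604672/172265] → run E
t=16: vr[C=3319808/836435 D=3072/655 E=940032/172265] → run C
t=17: vr[C=3990528/836435 D=3072/655 E=940032/172265] → run D
t=18: vr[C=3990528/836435 D=4096/655 E=940032/172265] → run C
t=19: vr[C=4661248/836435 D=4096/655 E=940032/172265] → run E
t=20: vr[C=4661248/836435 D=4096/655] → run C
t=21: vr[C=5331968/836435 D=4096/655] → run D
t=22: vr[C=5331968/836435 D=1024/131] → run C
t=23: vr[D=1024/131] → run D
t=24: (idle)
t=25: (idle)

context switches = 22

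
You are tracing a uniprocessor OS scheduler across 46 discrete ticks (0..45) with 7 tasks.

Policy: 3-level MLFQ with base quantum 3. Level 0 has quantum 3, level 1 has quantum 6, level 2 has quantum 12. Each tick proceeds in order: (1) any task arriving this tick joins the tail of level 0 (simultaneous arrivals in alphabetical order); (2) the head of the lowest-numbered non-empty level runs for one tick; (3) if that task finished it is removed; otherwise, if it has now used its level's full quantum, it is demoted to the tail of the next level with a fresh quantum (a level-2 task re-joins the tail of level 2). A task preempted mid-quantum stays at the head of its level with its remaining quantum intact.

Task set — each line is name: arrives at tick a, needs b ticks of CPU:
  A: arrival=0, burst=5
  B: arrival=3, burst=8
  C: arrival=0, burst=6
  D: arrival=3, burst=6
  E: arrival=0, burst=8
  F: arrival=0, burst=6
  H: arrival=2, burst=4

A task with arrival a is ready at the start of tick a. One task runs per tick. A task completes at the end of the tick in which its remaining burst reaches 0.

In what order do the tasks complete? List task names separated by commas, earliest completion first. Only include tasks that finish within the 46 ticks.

completion order = A, C, E, F, H, B, D

t=0: L0/L1/L2 = ACEF/-/- → run A
t=1: L0/L1/L2 = ACEF/-/- → run A
t=2: L0/L1/L2 = ACEFH/-/- → run A
t=3: L0/L1/L2 = CEFHBD/A/- → run C
t=4: L0/L1/L2 = CEFHBD/A/- → run C
t=5: L0/L1/L2 = CEFHBD/A/- → run C
t=6: L0/L1/L2 = EFHBD/AC/- → run E
t=7: L0/L1/L2 = EFHBD/AC/- → run E
t=8: L0/L1/L2 = EFHBD/AC/- → run E
t=9: L0/L1/L2 = FHBD/ACE/- → run F
t=10: L0/L1/L2 = FHBD/ACE/- → run F
t=11: L0/L1/L2 = FHBD/ACE/- → run F
t=12: L0/L1/L2 = HBD/ACEF/- → run H
t=13: L0/L1/L2 = HBD/ACEF/- → run H
t=14: L0/L1/L2 = HBD/ACEF/- → run H
t=15: L0/L1/L2 = BD/ACEFH/- → run B
t=16: L0/L1/L2 = BD/ACEFH/- → run B
t=17: L0/L1/L2 = BD/ACEFH/- → run B
t=18: L0/L1/L2 = D/ACEFHB/- → run D
t=19: L0/L1/L2 = D/ACEFHB/- → run D
t=20: L0/L1/L2 = D/ACEFHB/- → run D
t=21: L0/L1/L2 = -/ACEFHBD/- → run A
t=22: L0/L1/L2 = -/ACEFHBD/- → run A
t=23: L0/L1/L2 = -/CEFHBD/- → run C
t=24: L0/L1/L2 = -/CEFHBD/- → run C
t=25: L0/L1/L2 = -/CEFHBD/- → run C
t=26: L0/L1/L2 = -/EFHBD/- → run E
t=27: L0/L1/L2 = -/EFHBD/- → run E
t=28: L0/L1/L2 = -/EFHBD/- → run E
t=29: L0/L1/L2 = -/EFHBD/- → run E
t=30: L0/L1/L2 = -/EFHBD/- → run E
t=31: L0/L1/L2 = -/FHBD/- → run F
t=32: L0/L1/L2 = -/FHBD/- → run F
t=33: L0/L1/L2 = -/FHBD/- → run F
t=34: L0/L1/L2 = -/HBD/- → run H
t=35: L0/L1/L2 = -/BD/- → run B
t=36: L0/L1/L2 = -/BD/- → run B
t=37: L0/L1/L2 = -/BD/- → run B
t=38: L0/L1/L2 = -/BD/- → run B
t=39: L0/L1/L2 = -/BD/- → run B
t=40: L0/L1/L2 = -/D/- → run D
t=41: L0/L1/L2 = -/D/- → run D
t=42: L0/L1/L2 = -/D/- → run D
t=43: (idle)
t=44: (idle)
t=45: (idle)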